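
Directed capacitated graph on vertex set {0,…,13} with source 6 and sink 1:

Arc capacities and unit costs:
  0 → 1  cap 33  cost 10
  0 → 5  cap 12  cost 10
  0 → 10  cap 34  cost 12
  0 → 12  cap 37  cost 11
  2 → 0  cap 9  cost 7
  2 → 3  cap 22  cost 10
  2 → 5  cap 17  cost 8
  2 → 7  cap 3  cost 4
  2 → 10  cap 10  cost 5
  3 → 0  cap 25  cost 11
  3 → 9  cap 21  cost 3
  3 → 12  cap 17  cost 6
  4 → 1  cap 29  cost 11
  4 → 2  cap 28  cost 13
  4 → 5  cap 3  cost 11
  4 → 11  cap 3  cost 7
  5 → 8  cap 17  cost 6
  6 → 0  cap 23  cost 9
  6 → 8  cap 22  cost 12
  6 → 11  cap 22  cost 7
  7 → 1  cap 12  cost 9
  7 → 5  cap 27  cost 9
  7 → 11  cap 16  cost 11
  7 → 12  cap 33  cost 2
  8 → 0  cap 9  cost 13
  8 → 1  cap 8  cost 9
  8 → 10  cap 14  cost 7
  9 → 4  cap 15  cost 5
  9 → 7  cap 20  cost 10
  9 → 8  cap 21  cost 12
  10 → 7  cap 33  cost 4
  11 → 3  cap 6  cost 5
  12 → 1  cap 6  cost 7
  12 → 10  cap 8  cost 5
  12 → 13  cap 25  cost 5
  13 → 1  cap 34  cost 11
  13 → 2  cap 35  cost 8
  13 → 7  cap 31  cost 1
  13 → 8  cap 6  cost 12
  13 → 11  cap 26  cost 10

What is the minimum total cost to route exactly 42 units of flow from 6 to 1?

Minimum cost for 42 units: 915

shortest-cost path #1: 6→0→1 push 23 @ unit cost 19 (adds 437)
shortest-cost path #2: 6→8→1 push 8 @ unit cost 21 (adds 168)
shortest-cost path #3: 6→11→3→12→1 push 6 @ unit cost 25 (adds 150)
shortest-cost path #4: 6→8→10→7→1 push 5 @ unit cost 32 (adds 160)
total cost = 915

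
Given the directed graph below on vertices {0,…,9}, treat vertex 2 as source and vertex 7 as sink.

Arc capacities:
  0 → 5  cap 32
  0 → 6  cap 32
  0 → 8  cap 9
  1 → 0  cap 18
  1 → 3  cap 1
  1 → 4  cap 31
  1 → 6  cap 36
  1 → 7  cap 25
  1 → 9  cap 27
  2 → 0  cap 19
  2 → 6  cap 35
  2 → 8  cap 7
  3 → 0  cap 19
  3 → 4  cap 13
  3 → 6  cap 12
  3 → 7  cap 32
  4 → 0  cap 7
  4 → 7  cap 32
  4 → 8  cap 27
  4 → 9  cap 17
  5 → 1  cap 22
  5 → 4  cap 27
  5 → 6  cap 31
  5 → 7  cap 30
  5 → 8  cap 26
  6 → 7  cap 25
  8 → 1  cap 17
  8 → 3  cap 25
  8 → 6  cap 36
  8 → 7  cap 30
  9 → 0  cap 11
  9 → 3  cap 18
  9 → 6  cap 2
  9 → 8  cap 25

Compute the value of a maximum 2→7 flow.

augment #1: 2→6→7 bottleneck 25, total now 25
augment #2: 2→8→7 bottleneck 7, total now 32
augment #3: 2→0→5→7 bottleneck 19, total now 51

Maximum flow value: 51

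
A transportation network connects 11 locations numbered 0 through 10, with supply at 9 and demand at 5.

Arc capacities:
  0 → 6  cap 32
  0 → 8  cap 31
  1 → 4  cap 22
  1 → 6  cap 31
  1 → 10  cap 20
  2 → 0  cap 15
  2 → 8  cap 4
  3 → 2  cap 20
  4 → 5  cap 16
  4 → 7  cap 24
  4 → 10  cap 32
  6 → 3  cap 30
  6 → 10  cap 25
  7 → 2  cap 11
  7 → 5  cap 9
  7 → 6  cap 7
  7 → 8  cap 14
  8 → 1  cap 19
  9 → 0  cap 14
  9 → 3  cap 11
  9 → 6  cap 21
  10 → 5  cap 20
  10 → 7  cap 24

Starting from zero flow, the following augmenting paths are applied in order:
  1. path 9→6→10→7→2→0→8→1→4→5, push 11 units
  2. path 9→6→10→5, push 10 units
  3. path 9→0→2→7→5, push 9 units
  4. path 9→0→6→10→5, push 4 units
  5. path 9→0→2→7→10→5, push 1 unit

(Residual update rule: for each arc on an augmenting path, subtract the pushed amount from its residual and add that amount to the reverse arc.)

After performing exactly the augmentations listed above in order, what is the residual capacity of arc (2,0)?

after path 1 (9→6→10→7→2→0→8→1→4→5, push 11): res(2,0)=4
after path 2 (9→6→10→5, push 10): res(2,0)=4
after path 3 (9→0→2→7→5, push 9): res(2,0)=13
after path 4 (9→0→6→10→5, push 4): res(2,0)=13
after path 5 (9→0→2→7→10→5, push 1): res(2,0)=14

Residual capacity of (2,0): 14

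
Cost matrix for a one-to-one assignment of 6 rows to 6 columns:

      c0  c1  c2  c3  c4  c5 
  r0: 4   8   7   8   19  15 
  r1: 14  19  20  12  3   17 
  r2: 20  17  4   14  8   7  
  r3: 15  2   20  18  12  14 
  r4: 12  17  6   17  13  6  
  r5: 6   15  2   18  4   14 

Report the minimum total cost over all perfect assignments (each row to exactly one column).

optimal assignment: row0→col3 (cost 8), row1→col4 (cost 3), row2→col2 (cost 4), row3→col1 (cost 2), row4→col5 (cost 6), row5→col0 (cost 6)
total = 8 + 3 + 4 + 2 + 6 + 6 = 29

Minimum assignment cost: 29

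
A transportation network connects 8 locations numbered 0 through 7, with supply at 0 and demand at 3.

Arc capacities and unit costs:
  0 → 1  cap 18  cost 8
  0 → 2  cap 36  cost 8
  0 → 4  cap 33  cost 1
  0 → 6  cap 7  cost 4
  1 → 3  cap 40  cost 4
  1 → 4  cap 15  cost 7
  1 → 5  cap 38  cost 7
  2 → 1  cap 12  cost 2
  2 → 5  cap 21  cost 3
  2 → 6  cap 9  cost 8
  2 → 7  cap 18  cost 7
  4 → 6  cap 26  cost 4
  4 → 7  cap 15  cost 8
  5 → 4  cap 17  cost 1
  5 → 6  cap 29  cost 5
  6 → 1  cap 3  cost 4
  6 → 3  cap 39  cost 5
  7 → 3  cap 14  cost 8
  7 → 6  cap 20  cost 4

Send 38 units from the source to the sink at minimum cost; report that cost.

shortest-cost path #1: 0→6→3 push 7 @ unit cost 9 (adds 63)
shortest-cost path #2: 0→4→6→3 push 26 @ unit cost 10 (adds 260)
shortest-cost path #3: 0→1→3 push 5 @ unit cost 12 (adds 60)
total cost = 383

Minimum cost for 38 units: 383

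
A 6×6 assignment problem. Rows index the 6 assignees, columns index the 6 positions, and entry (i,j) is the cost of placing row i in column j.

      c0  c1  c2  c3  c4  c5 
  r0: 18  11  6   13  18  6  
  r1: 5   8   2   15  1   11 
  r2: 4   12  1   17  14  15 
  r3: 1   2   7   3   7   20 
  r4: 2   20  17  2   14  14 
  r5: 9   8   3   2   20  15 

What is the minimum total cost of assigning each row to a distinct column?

Minimum assignment cost: 14

optimal assignment: row0→col5 (cost 6), row1→col4 (cost 1), row2→col2 (cost 1), row3→col1 (cost 2), row4→col0 (cost 2), row5→col3 (cost 2)
total = 6 + 1 + 1 + 2 + 2 + 2 = 14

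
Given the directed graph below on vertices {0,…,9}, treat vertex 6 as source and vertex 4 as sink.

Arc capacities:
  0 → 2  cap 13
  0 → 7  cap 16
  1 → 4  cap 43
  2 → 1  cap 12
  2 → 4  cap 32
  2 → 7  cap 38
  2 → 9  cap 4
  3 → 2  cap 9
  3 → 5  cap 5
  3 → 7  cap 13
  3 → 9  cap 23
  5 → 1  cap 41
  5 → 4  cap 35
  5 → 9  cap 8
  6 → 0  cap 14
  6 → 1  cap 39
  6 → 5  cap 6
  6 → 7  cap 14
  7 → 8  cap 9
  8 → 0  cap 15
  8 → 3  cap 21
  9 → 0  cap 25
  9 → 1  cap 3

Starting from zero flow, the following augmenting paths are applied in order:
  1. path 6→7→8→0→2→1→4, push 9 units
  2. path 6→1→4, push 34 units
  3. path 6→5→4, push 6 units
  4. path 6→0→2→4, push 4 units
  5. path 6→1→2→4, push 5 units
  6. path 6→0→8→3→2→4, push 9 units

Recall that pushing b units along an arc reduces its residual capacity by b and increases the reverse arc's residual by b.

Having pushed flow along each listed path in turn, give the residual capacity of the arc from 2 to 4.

Residual capacity of (2,4): 14

after path 1 (6→7→8→0→2→1→4, push 9): res(2,4)=32
after path 2 (6→1→4, push 34): res(2,4)=32
after path 3 (6→5→4, push 6): res(2,4)=32
after path 4 (6→0→2→4, push 4): res(2,4)=28
after path 5 (6→1→2→4, push 5): res(2,4)=23
after path 6 (6→0→8→3→2→4, push 9): res(2,4)=14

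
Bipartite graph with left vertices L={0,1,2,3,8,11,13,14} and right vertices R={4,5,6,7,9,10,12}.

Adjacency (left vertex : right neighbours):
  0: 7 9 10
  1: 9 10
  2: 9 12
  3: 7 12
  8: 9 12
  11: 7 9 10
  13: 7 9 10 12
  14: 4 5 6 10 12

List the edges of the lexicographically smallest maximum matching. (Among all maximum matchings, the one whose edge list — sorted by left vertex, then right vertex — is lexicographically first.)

Lex-smallest maximum matching: {(0,7), (1,9), (2,12), (11,10), (14,4)}

|M| = 5 (so the lex-smallest maximum matching has 5 edges)
process left vertices in ascending order; for each, take the smallest-labelled available neighbour that still permits 5 edges overall, or leave it unmatched if none does
lex-smallest matching: {0-7, 1-9, 2-12, 11-10, 14-4}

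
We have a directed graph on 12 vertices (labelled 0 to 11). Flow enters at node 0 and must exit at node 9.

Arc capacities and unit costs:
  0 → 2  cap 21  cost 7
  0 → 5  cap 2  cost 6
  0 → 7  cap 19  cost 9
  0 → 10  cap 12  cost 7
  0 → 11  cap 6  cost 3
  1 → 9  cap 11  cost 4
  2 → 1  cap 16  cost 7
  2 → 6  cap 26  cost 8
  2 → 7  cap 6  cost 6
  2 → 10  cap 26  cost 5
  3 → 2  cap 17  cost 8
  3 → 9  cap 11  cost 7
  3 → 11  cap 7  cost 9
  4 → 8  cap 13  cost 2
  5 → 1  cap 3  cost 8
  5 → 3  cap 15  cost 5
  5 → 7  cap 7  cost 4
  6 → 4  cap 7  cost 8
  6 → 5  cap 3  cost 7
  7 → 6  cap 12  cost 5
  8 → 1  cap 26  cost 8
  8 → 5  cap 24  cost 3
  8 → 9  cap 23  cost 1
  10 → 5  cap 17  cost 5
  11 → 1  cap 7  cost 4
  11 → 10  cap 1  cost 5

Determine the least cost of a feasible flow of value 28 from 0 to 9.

shortest-cost path #1: 0→11→1→9 push 6 @ unit cost 11 (adds 66)
shortest-cost path #2: 0→2→1→9 push 5 @ unit cost 18 (adds 90)
shortest-cost path #3: 0→5→3→9 push 2 @ unit cost 18 (adds 36)
shortest-cost path #4: 0→10→5→3→9 push 9 @ unit cost 24 (adds 216)
shortest-cost path #5: 0→7→6→4→8→9 push 6 @ unit cost 25 (adds 150)
total cost = 558

Minimum cost for 28 units: 558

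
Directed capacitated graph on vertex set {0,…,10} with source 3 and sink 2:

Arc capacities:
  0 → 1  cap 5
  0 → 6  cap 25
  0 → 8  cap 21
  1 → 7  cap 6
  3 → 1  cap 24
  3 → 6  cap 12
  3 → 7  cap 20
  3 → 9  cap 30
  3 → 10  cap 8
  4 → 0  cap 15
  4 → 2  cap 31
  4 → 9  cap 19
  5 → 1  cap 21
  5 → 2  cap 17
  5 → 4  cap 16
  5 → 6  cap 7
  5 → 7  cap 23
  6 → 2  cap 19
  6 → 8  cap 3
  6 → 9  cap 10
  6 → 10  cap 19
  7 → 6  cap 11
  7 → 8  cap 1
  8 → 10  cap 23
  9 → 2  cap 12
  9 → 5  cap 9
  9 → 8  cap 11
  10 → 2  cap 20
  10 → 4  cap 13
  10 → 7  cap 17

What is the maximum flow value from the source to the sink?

augment #1: 3→6→2 bottleneck 12, total now 12
augment #2: 3→9→2 bottleneck 12, total now 24
augment #3: 3→10→2 bottleneck 8, total now 32
augment #4: 3→7→6→2 bottleneck 7, total now 39
augment #5: 3→9→5→2 bottleneck 9, total now 48
augment #6: 3→7→6→10→2 bottleneck 4, total now 52
augment #7: 3→7→8→10→2 bottleneck 1, total now 53
augment #8: 3→9→8→10→2 bottleneck 7, total now 60
augment #9: 3→9→8→10→4→2 bottleneck 2, total now 62

Maximum flow value: 62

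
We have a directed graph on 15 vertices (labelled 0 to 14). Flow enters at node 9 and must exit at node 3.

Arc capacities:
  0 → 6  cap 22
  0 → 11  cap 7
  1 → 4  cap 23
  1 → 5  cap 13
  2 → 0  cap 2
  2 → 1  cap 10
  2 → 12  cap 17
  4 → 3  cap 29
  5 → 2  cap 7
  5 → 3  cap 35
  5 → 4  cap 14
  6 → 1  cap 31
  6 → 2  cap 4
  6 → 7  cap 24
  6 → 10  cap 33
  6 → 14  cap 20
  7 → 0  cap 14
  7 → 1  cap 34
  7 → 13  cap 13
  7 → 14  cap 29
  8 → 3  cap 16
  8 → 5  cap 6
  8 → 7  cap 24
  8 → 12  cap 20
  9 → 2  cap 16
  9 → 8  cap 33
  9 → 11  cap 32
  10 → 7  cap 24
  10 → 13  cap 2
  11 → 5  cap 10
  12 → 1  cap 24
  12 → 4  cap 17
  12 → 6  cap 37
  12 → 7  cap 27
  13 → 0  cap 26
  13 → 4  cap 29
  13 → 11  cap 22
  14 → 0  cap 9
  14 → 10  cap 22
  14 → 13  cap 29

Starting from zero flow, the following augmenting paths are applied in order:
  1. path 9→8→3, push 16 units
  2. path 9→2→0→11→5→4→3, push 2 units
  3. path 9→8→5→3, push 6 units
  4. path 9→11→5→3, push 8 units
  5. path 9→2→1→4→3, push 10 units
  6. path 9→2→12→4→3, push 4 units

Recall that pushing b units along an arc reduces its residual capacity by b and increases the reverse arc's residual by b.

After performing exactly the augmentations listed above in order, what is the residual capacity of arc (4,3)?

Residual capacity of (4,3): 13

after path 1 (9→8→3, push 16): res(4,3)=29
after path 2 (9→2→0→11→5→4→3, push 2): res(4,3)=27
after path 3 (9→8→5→3, push 6): res(4,3)=27
after path 4 (9→11→5→3, push 8): res(4,3)=27
after path 5 (9→2→1→4→3, push 10): res(4,3)=17
after path 6 (9→2→12→4→3, push 4): res(4,3)=13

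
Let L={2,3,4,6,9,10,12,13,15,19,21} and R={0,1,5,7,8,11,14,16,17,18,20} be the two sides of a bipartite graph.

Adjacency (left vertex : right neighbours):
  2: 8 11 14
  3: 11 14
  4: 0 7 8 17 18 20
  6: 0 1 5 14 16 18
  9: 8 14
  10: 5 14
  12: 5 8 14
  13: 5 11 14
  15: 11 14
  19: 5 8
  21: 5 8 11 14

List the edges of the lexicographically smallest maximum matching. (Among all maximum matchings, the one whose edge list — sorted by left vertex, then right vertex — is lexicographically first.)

Lex-smallest maximum matching: {(2,8), (3,11), (4,0), (6,1), (9,14), (10,5)}

|M| = 6 (so the lex-smallest maximum matching has 6 edges)
process left vertices in ascending order; for each, take the smallest-labelled available neighbour that still permits 6 edges overall, or leave it unmatched if none does
lex-smallest matching: {2-8, 3-11, 4-0, 6-1, 9-14, 10-5}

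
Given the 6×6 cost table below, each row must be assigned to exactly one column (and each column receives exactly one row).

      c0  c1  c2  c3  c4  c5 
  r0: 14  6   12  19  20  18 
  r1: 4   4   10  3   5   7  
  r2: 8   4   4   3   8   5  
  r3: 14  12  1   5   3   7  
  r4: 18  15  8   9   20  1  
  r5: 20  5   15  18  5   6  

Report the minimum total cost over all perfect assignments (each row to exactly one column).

Minimum assignment cost: 20

optimal assignment: row0→col1 (cost 6), row1→col0 (cost 4), row2→col3 (cost 3), row3→col2 (cost 1), row4→col5 (cost 1), row5→col4 (cost 5)
total = 6 + 4 + 3 + 1 + 1 + 5 = 20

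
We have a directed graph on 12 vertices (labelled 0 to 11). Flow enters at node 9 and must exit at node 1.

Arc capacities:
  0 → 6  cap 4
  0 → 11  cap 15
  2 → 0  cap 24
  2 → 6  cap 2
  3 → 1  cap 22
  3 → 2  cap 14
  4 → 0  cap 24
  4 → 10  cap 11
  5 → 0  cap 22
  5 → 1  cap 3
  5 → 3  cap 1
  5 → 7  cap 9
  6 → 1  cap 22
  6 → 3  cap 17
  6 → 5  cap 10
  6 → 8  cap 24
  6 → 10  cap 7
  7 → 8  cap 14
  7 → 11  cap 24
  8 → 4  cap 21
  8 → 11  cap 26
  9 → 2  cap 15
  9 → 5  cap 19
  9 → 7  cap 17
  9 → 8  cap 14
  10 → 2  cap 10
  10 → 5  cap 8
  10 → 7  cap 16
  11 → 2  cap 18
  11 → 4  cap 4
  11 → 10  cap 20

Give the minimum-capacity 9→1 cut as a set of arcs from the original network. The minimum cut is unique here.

augment #1: 9→5→1 push 3
augment #2: 9→2→6→1 push 2
augment #3: 9→5→3→1 push 1
augment #4: 9→2→0→6→1 push 4
max flow = 10; residual-reachable set from 9 gives S-side
cut edges (S→T): {(0,6), (2,6), (5,1), (5,3)} total cap 10

Min-cut arcs: {(0,6), (2,6), (5,1), (5,3)} (total capacity 10)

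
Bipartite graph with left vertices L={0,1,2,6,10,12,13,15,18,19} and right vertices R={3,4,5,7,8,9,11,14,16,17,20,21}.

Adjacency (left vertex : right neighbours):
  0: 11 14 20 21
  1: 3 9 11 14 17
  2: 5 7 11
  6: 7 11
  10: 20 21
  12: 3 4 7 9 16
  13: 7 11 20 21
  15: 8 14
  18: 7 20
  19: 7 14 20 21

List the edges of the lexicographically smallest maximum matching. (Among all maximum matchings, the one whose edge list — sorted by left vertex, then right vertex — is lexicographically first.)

Lex-smallest maximum matching: {(0,11), (1,3), (2,5), (6,7), (10,20), (12,4), (13,21), (15,8), (19,14)}

|M| = 9 (so the lex-smallest maximum matching has 9 edges)
process left vertices in ascending order; for each, take the smallest-labelled available neighbour that still permits 9 edges overall, or leave it unmatched if none does
lex-smallest matching: {0-11, 1-3, 2-5, 6-7, 10-20, 12-4, 13-21, 15-8, 19-14}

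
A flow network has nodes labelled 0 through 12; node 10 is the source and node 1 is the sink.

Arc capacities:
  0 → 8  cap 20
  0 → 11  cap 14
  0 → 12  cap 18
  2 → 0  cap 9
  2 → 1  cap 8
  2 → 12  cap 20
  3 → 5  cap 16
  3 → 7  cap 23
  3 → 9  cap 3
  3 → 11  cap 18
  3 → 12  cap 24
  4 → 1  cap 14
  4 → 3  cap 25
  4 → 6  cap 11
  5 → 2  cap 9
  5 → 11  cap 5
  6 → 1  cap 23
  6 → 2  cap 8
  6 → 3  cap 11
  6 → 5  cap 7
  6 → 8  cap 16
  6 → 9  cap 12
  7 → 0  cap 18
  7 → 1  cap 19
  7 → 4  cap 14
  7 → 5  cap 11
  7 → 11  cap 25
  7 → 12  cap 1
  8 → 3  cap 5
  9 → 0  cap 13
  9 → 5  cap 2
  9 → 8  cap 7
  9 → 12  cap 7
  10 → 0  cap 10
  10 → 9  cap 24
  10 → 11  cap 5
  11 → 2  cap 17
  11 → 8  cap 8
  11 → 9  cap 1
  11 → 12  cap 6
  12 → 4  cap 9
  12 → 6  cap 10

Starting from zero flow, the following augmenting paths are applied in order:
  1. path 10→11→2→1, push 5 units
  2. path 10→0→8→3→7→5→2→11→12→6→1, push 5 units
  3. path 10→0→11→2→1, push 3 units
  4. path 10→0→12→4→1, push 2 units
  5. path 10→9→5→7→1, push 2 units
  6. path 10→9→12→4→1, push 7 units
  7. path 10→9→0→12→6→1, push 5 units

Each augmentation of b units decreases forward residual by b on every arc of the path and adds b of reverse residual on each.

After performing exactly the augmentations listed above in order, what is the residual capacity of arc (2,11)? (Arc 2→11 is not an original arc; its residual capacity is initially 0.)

after path 1 (10→11→2→1, push 5): res(2,11)=5
after path 2 (10→0→8→3→7→5→2→11→12→6→1, push 5): res(2,11)=0
after path 3 (10→0→11→2→1, push 3): res(2,11)=3
after path 4 (10→0→12→4→1, push 2): res(2,11)=3
after path 5 (10→9→5→7→1, push 2): res(2,11)=3
after path 6 (10→9→12→4→1, push 7): res(2,11)=3
after path 7 (10→9→0→12→6→1, push 5): res(2,11)=3

Residual capacity of (2,11): 3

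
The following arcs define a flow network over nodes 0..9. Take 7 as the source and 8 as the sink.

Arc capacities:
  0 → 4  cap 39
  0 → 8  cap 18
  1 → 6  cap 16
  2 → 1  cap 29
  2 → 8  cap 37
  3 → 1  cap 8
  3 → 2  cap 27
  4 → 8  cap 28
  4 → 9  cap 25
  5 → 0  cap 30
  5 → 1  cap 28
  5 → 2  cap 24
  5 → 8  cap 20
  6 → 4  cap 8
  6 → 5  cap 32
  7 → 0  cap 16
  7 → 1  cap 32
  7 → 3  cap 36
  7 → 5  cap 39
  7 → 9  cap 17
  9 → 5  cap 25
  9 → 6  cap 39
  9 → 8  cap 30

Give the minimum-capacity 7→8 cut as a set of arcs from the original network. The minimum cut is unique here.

augment #1: 7→0→8 push 16
augment #2: 7→5→8 push 20
augment #3: 7→9→8 push 17
augment #4: 7→3→2→8 push 27
augment #5: 7→5→0→8 push 2
augment #6: 7→5→2→8 push 10
augment #7: 7→1→6→4→8 push 8
augment #8: 7→5→0→4→8 push 7
augment #9: 7→1→6→5→0→4→8 push 8
max flow = 115; residual-reachable set from 7 gives S-side
cut edges (S→T): {(1,6), (3,2), (7,0), (7,5), (7,9)} total cap 115

Min-cut arcs: {(1,6), (3,2), (7,0), (7,5), (7,9)} (total capacity 115)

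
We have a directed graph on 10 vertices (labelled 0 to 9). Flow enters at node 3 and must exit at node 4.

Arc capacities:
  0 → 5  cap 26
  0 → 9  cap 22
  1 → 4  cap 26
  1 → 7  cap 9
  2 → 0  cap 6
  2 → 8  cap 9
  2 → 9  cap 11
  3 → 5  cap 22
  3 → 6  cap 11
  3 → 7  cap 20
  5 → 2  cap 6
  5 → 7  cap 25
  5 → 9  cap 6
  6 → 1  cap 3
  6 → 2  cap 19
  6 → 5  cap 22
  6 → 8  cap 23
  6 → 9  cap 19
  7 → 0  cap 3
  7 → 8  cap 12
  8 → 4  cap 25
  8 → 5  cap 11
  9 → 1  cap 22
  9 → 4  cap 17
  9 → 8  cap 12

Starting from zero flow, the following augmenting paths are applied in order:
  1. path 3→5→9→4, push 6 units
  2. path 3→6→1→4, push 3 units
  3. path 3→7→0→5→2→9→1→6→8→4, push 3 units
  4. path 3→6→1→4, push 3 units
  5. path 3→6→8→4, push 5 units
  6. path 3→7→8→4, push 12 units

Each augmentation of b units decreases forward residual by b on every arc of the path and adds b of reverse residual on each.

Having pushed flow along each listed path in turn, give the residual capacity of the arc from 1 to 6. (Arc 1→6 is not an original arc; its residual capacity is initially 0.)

after path 1 (3→5→9→4, push 6): res(1,6)=0
after path 2 (3→6→1→4, push 3): res(1,6)=3
after path 3 (3→7→0→5→2→9→1→6→8→4, push 3): res(1,6)=0
after path 4 (3→6→1→4, push 3): res(1,6)=3
after path 5 (3→6→8→4, push 5): res(1,6)=3
after path 6 (3→7→8→4, push 12): res(1,6)=3

Residual capacity of (1,6): 3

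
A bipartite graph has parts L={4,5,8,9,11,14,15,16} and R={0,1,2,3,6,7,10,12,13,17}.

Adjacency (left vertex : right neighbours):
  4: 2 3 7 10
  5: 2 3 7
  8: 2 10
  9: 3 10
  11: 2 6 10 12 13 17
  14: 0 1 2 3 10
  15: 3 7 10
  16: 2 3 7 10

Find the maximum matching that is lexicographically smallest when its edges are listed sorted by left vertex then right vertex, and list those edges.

|M| = 6 (so the lex-smallest maximum matching has 6 edges)
process left vertices in ascending order; for each, take the smallest-labelled available neighbour that still permits 6 edges overall, or leave it unmatched if none does
lex-smallest matching: {4-2, 5-3, 8-10, 11-6, 14-0, 15-7}

Lex-smallest maximum matching: {(4,2), (5,3), (8,10), (11,6), (14,0), (15,7)}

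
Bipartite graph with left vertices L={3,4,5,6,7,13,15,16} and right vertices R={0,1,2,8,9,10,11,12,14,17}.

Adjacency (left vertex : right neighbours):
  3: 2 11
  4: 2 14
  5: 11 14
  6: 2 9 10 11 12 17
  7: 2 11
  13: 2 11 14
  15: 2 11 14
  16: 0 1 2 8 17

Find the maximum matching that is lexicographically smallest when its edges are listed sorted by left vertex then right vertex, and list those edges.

|M| = 5 (so the lex-smallest maximum matching has 5 edges)
process left vertices in ascending order; for each, take the smallest-labelled available neighbour that still permits 5 edges overall, or leave it unmatched if none does
lex-smallest matching: {3-2, 4-14, 5-11, 6-9, 16-0}

Lex-smallest maximum matching: {(3,2), (4,14), (5,11), (6,9), (16,0)}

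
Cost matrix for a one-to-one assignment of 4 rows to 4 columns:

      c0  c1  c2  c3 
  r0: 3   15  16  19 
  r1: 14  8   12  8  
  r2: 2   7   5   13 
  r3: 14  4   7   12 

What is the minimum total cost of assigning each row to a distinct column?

optimal assignment: row0→col0 (cost 3), row1→col3 (cost 8), row2→col2 (cost 5), row3→col1 (cost 4)
total = 3 + 8 + 5 + 4 = 20

Minimum assignment cost: 20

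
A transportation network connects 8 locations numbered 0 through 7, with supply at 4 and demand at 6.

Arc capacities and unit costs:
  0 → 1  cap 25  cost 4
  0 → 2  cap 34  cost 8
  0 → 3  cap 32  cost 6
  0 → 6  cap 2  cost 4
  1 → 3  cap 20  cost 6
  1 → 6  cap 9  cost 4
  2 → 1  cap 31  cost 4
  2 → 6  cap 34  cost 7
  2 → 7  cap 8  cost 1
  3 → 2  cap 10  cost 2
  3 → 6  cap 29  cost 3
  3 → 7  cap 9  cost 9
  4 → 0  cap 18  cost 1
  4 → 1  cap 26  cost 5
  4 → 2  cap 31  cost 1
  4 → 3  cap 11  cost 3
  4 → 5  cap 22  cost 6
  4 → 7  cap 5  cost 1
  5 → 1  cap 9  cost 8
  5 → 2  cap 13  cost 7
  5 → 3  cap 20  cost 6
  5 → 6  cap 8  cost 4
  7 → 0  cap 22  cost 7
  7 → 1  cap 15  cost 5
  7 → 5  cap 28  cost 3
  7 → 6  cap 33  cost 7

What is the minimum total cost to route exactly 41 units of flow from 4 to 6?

Minimum cost for 41 units: 300

shortest-cost path #1: 4→0→6 push 2 @ unit cost 5 (adds 10)
shortest-cost path #2: 4→3→6 push 11 @ unit cost 6 (adds 66)
shortest-cost path #3: 4→7→6 push 5 @ unit cost 8 (adds 40)
shortest-cost path #4: 4→2→6 push 23 @ unit cost 8 (adds 184)
total cost = 300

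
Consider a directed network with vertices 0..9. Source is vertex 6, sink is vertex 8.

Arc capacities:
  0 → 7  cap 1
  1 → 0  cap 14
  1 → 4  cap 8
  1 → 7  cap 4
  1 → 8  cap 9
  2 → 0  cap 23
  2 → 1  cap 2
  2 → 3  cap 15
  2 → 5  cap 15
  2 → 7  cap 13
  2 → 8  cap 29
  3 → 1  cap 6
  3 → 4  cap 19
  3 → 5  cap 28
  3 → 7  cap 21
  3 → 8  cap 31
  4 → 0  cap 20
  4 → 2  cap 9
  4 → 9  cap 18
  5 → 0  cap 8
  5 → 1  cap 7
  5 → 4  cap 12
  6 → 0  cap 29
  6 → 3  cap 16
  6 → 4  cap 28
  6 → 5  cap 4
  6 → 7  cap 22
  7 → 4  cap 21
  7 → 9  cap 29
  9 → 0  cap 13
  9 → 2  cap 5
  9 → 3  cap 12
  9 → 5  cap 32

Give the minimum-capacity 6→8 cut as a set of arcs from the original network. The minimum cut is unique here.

augment #1: 6→3→8 push 16
augment #2: 6→4→2→8 push 9
augment #3: 6→5→1→8 push 4
augment #4: 6→4→9→2→8 push 5
augment #5: 6→4→9→3→8 push 12
augment #6: 6→4→9→5→1→8 push 1
augment #7: 6→7→9→5→1→8 push 2
max flow = 49; residual-reachable set from 6 gives S-side
cut edges (S→T): {(4,2), (5,1), (6,3), (9,2), (9,3)} total cap 49

Min-cut arcs: {(4,2), (5,1), (6,3), (9,2), (9,3)} (total capacity 49)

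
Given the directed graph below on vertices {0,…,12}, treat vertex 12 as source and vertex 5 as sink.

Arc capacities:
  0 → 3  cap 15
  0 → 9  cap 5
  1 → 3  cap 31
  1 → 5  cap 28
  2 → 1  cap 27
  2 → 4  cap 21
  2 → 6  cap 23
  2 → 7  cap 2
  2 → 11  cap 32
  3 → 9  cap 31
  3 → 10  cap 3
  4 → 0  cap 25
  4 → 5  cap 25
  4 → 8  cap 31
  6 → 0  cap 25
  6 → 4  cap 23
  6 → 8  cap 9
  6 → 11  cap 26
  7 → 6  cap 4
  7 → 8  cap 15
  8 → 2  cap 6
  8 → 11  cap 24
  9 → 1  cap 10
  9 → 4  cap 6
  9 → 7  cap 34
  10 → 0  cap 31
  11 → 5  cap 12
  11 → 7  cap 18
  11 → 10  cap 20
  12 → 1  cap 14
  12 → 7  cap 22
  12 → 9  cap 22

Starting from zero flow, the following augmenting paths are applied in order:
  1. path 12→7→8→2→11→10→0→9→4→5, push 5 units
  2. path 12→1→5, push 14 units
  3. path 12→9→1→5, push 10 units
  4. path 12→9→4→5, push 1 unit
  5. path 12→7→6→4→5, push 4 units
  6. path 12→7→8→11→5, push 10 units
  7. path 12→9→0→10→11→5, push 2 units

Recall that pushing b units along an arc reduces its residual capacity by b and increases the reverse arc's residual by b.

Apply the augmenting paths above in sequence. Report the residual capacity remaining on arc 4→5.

Residual capacity of (4,5): 15

after path 1 (12→7→8→2→11→10→0→9→4→5, push 5): res(4,5)=20
after path 2 (12→1→5, push 14): res(4,5)=20
after path 3 (12→9→1→5, push 10): res(4,5)=20
after path 4 (12→9→4→5, push 1): res(4,5)=19
after path 5 (12→7→6→4→5, push 4): res(4,5)=15
after path 6 (12→7→8→11→5, push 10): res(4,5)=15
after path 7 (12→9→0→10→11→5, push 2): res(4,5)=15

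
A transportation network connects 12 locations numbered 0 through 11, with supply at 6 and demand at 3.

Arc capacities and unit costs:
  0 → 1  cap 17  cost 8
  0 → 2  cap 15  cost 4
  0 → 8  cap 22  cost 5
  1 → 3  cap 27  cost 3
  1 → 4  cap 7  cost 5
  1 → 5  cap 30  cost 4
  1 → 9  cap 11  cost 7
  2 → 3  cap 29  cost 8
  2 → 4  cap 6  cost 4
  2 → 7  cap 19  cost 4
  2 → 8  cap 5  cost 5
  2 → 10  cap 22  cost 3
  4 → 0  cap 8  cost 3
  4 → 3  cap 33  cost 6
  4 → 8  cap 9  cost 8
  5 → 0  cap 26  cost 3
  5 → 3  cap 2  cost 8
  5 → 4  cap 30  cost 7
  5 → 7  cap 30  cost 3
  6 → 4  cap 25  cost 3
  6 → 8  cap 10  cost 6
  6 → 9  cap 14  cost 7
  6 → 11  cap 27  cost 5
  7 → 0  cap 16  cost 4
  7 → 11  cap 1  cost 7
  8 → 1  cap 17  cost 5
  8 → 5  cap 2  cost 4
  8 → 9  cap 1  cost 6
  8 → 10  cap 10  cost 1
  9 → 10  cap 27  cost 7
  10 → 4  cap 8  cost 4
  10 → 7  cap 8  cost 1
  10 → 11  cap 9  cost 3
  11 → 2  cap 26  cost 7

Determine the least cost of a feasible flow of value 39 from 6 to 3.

Minimum cost for 39 units: 445

shortest-cost path #1: 6→4→3 push 25 @ unit cost 9 (adds 225)
shortest-cost path #2: 6→8→1→3 push 10 @ unit cost 14 (adds 140)
shortest-cost path #3: 6→11→2→3 push 4 @ unit cost 20 (adds 80)
total cost = 445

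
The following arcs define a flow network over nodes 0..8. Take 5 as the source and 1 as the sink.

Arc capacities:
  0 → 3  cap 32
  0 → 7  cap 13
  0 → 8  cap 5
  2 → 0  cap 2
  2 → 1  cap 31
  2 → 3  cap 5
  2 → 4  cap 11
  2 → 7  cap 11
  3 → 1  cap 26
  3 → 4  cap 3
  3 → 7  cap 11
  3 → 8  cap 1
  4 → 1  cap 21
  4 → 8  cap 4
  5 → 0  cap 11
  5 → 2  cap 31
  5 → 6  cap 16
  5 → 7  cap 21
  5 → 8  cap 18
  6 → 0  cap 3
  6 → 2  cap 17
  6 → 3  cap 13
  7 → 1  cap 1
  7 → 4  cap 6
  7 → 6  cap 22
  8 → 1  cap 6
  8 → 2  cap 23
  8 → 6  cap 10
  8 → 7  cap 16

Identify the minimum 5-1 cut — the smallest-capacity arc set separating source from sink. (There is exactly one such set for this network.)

Min-cut arcs: {(2,1), (2,4), (3,1), (3,4), (7,1), (7,4), (8,1)} (total capacity 84)

augment #1: 5→2→1 push 31
augment #2: 5→7→1 push 1
augment #3: 5→8→1 push 6
augment #4: 5→0→3→1 push 11
augment #5: 5→6→3→1 push 13
augment #6: 5→7→4→1 push 6
augment #7: 5→6→0→3→1 push 2
augment #8: 5→6→2→4→1 push 1
augment #9: 5→8→2→4→1 push 10
augment #10: 5→8→2→3→4→1 push 2
augment #11: 5→7→6→0→3→4→1 push 1
max flow = 84; residual-reachable set from 5 gives S-side
cut edges (S→T): {(2,1), (2,4), (3,1), (3,4), (7,1), (7,4), (8,1)} total cap 84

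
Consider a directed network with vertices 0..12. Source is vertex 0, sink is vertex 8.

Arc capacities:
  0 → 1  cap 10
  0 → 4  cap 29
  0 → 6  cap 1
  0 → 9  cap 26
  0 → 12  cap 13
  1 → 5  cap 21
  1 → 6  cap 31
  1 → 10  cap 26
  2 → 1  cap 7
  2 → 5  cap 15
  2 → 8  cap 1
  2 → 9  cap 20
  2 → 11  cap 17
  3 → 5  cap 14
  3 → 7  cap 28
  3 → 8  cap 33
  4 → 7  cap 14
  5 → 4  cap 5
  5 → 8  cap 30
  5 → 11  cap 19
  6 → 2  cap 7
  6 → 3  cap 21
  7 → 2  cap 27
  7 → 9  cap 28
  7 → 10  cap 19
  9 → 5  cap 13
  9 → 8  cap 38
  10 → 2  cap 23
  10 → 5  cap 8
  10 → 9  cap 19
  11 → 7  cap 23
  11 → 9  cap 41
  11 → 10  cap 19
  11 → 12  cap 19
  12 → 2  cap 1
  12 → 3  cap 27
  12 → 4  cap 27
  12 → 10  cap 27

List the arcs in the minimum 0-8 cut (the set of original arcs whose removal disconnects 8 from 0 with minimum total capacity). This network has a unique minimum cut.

Min-cut arcs: {(0,1), (0,6), (0,9), (0,12), (4,7)} (total capacity 64)

augment #1: 0→9→8 push 26
augment #2: 0→1→5→8 push 10
augment #3: 0→6→2→8 push 1
augment #4: 0→12→3→8 push 13
augment #5: 0→4→7→9→8 push 12
augment #6: 0→4→7→2→5→8 push 2
max flow = 64; residual-reachable set from 0 gives S-side
cut edges (S→T): {(0,1), (0,6), (0,9), (0,12), (4,7)} total cap 64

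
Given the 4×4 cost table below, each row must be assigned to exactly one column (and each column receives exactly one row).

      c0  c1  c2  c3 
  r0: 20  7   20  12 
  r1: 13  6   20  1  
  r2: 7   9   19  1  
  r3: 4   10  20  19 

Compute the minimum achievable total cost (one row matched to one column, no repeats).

Minimum assignment cost: 31

one of 2 optimal assignments: row0→col1 (cost 7), row1→col3 (cost 1), row2→col2 (cost 19), row3→col0 (cost 4)
total = 7 + 1 + 19 + 4 = 31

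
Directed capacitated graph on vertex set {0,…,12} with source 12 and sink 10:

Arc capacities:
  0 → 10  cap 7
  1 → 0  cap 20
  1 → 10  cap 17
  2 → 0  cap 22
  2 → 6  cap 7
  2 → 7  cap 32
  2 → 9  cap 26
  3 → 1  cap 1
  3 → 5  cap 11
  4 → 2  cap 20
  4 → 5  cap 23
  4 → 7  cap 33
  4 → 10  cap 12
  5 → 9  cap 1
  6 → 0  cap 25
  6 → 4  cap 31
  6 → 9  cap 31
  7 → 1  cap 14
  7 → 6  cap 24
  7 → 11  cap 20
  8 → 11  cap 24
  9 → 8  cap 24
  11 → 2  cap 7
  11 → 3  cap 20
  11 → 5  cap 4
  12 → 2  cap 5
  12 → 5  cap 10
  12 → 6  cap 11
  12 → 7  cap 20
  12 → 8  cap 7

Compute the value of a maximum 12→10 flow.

augment #1: 12→2→0→10 bottleneck 5, total now 5
augment #2: 12→6→0→10 bottleneck 2, total now 7
augment #3: 12→6→4→10 bottleneck 9, total now 16
augment #4: 12→7→1→10 bottleneck 14, total now 30
augment #5: 12→7→6→4→10 bottleneck 3, total now 33
augment #6: 12→7→11→3→1→10 bottleneck 1, total now 34

Maximum flow value: 34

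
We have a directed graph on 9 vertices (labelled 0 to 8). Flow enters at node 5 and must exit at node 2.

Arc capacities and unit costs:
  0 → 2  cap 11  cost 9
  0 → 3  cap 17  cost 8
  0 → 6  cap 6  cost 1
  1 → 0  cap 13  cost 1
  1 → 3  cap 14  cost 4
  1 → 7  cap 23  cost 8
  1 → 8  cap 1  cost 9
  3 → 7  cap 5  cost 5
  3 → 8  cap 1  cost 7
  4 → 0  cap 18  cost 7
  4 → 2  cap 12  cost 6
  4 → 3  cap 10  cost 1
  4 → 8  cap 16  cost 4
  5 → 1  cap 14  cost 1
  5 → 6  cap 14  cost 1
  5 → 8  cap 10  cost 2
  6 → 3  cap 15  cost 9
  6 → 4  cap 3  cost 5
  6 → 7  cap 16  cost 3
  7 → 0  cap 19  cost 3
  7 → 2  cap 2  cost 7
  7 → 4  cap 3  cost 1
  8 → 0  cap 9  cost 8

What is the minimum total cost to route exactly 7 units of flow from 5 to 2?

Minimum cost for 7 units: 77

shortest-cost path #1: 5→6→7→2 push 2 @ unit cost 11 (adds 22)
shortest-cost path #2: 5→6→7→4→2 push 3 @ unit cost 11 (adds 33)
shortest-cost path #3: 5→1→0→2 push 2 @ unit cost 11 (adds 22)
total cost = 77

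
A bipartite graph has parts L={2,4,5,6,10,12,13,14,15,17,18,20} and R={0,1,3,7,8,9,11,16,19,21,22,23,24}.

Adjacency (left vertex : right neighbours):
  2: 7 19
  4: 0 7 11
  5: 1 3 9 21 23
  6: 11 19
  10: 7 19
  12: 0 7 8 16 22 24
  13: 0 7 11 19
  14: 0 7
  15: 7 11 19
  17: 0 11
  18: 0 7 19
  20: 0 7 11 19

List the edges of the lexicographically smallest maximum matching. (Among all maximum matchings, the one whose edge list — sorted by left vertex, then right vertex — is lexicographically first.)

Lex-smallest maximum matching: {(2,7), (4,0), (5,1), (6,11), (10,19), (12,8)}

|M| = 6 (so the lex-smallest maximum matching has 6 edges)
process left vertices in ascending order; for each, take the smallest-labelled available neighbour that still permits 6 edges overall, or leave it unmatched if none does
lex-smallest matching: {2-7, 4-0, 5-1, 6-11, 10-19, 12-8}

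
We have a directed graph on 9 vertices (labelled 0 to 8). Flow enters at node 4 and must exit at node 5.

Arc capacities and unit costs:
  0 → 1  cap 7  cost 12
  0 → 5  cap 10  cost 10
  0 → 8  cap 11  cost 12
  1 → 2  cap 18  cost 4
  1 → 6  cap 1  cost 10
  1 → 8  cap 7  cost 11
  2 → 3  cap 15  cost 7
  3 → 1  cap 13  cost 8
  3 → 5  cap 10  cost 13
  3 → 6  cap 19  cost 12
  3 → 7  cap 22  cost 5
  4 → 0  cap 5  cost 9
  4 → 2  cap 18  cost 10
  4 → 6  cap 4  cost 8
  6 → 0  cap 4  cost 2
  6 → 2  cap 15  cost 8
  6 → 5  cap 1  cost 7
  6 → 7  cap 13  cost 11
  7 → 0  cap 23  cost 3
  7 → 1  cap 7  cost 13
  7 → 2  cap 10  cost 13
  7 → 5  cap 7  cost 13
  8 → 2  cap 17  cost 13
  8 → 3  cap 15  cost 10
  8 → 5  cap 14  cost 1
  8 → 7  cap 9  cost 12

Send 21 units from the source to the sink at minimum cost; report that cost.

Minimum cost for 21 units: 540

shortest-cost path #1: 4→6→5 push 1 @ unit cost 15 (adds 15)
shortest-cost path #2: 4→0→5 push 5 @ unit cost 19 (adds 95)
shortest-cost path #3: 4→6→0→5 push 3 @ unit cost 20 (adds 60)
shortest-cost path #4: 4→2→3→5 push 10 @ unit cost 30 (adds 300)
shortest-cost path #5: 4→2→3→7→5 push 2 @ unit cost 35 (adds 70)
total cost = 540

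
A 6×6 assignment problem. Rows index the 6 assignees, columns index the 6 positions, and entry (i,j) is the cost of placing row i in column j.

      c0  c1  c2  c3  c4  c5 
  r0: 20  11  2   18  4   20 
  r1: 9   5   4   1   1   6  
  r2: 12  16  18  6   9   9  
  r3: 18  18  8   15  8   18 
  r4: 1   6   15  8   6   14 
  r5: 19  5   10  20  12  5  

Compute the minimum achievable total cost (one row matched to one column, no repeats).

Minimum assignment cost: 26

optimal assignment: row0→col2 (cost 2), row1→col3 (cost 1), row2→col5 (cost 9), row3→col4 (cost 8), row4→col0 (cost 1), row5→col1 (cost 5)
total = 2 + 1 + 9 + 8 + 1 + 5 = 26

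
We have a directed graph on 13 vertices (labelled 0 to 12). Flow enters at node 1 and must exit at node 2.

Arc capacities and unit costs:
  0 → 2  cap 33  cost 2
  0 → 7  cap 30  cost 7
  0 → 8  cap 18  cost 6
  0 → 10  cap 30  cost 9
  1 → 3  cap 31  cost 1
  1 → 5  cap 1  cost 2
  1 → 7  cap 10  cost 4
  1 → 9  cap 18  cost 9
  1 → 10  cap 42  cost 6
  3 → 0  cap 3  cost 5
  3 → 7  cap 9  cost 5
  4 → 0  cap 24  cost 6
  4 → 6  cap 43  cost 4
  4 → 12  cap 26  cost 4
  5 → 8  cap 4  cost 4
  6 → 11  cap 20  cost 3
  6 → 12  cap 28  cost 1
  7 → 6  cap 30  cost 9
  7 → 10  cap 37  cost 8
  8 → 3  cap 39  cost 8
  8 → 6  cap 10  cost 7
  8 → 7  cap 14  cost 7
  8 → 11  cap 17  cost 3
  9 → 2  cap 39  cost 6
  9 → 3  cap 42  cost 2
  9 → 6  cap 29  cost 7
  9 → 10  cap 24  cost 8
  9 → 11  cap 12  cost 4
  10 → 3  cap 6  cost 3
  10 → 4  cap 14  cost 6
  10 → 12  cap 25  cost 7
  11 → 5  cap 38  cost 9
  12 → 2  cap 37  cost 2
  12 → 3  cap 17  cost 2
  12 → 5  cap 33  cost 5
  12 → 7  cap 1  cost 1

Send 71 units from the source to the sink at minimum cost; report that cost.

shortest-cost path #1: 1→3→0→2 push 3 @ unit cost 8 (adds 24)
shortest-cost path #2: 1→9→2 push 18 @ unit cost 15 (adds 270)
shortest-cost path #3: 1→10→12→2 push 25 @ unit cost 15 (adds 375)
shortest-cost path #4: 1→7→6→12→2 push 10 @ unit cost 16 (adds 160)
shortest-cost path #5: 1→5→8→6→12→2 push 1 @ unit cost 16 (adds 16)
shortest-cost path #6: 1→10→4→12→2 push 1 @ unit cost 18 (adds 18)
shortest-cost path #7: 1→10→4→0→2 push 13 @ unit cost 20 (adds 260)
total cost = 1123

Minimum cost for 71 units: 1123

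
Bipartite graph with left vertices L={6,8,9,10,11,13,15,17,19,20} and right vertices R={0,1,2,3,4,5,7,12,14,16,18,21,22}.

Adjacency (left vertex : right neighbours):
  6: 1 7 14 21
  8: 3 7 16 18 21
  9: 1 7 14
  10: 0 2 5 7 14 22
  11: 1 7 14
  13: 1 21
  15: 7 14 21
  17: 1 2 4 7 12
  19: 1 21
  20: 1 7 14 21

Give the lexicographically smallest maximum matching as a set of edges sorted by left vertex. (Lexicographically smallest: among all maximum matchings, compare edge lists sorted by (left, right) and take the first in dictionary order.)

Lex-smallest maximum matching: {(6,1), (8,3), (9,7), (10,0), (11,14), (13,21), (17,2)}

|M| = 7 (so the lex-smallest maximum matching has 7 edges)
process left vertices in ascending order; for each, take the smallest-labelled available neighbour that still permits 7 edges overall, or leave it unmatched if none does
lex-smallest matching: {6-1, 8-3, 9-7, 10-0, 11-14, 13-21, 17-2}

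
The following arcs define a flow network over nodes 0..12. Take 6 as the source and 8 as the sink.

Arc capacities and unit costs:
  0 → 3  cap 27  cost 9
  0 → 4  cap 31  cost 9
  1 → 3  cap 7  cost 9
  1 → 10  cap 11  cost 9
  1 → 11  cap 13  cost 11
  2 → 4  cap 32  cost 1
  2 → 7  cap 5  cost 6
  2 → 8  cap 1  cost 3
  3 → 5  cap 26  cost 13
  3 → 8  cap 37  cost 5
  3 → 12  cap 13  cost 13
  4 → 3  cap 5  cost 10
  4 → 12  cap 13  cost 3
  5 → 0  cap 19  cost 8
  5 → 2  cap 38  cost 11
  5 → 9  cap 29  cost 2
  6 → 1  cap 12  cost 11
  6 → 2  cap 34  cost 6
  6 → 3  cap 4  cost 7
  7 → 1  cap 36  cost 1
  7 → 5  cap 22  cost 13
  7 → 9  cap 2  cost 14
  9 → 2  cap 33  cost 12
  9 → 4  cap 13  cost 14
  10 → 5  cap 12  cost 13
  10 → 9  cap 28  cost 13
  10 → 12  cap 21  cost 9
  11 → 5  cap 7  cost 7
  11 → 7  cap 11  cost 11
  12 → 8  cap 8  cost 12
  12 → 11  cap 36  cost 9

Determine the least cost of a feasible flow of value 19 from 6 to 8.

shortest-cost path #1: 6→2→8 push 1 @ unit cost 9 (adds 9)
shortest-cost path #2: 6→3→8 push 4 @ unit cost 12 (adds 48)
shortest-cost path #3: 6→2→4→12→8 push 8 @ unit cost 22 (adds 176)
shortest-cost path #4: 6→2→4→3→8 push 5 @ unit cost 22 (adds 110)
shortest-cost path #5: 6→1→3→8 push 1 @ unit cost 25 (adds 25)
total cost = 368

Minimum cost for 19 units: 368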